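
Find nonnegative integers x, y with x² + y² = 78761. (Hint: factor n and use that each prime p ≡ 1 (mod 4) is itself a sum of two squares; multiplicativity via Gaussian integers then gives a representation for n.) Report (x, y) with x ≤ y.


Step 1: Factor n = 78761 = 17 · 41 · 113.
Step 2: Check the mod-4 condition on each prime factor: 17 ≡ 1 (mod 4), exponent 1; 41 ≡ 1 (mod 4), exponent 1; 113 ≡ 1 (mod 4), exponent 1.
All primes ≡ 3 (mod 4) appear to even exponent (or don't appear), so by the two-squares theorem n IS expressible as a sum of two squares.
Step 3: Build a representation. Here n = 17 · 41 · 113 is a product of primes ≡ 1 (mod 4). Each prime p ≡ 1 (mod 4) is itself a sum of two squares; find a² by testing p − a² for a perfect square:
  17: 17 − 1² = 16 = 4² ⇒ 17 = 1² + 4².
  41: 41 − 1² = 40, 41 − 2² = 37, 41 − 3² = 32, 41 − 4² = 25 = 5² ⇒ 41 = 4² + 5².
  113: 113 − 1² = 112, 113 − 2² = 109, 113 − 3² = 104, 113 − 4² = 97, 113 − 5² = 88, 113 − 6² = 77, 113 − 7² = 64 = 8² ⇒ 113 = 7² + 8².
  Combine using the Brahmagupta–Fibonacci identity (a² + b²)(c² + d²) = (ac − bd)² + (ad + bc)² = (ac + bd)² + (ad − bc)²:
  17 · 41 = 697: from (1² + 4²)(4² + 5²), take (1·4 − 4·5, 1·5 + 4·4) = (4 − 20, 5 + 16) = (-16, 21); dropping signs (only squares matter) gives (16, 21); check 16² + 21² = 256 + 441 = 697 ✓.
  697 · 113 = 78761: from (16² + 21²)(7² + 8²), take (16·7 − 21·8, 16·8 + 21·7) = (112 − 168, 128 + 147) = (-56, 275); dropping signs (only squares matter) gives (56, 275); check 56² + 275² = 3136 + 75625 = 78761 ✓.
Step 4: Order so x ≤ y and verify: 56² + 275² = 3136 + 75625 = 78761 = n. ✓

n = 78761 = 56² + 275² (one valid representation with x ≤ y).


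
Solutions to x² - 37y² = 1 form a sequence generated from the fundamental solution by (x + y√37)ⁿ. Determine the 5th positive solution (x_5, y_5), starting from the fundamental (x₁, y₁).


Step 1: Find the fundamental solution (x₁, y₁) of x² - 37y² = 1.
  Expand √37 as a continued fraction. a₀ = ⌊√37⌋ = 6; iterate m_{k+1} = d_k·a_k − m_k, d_{k+1} = (37 − m_{k+1}²)/d_k, a_{k+1} = ⌊(a₀ + m_{k+1})/d_{k+1}⌋ (starting m₀ = 0, d₀ = 1), with convergents p_k = a_k·p_{k-1} + p_{k-2}, q_k = a_k·q_{k-1} + q_{k-2} (p₋₁ = 1, q₋₁ = 0):
  k = 0: a₀ = 6; p₀/q₀ = 6/1; p₀² − 37·q₀² = 36 − 37 = -1.
  k = 1: m = 6, d = 1, a = ⌊(6 + 6)/1⌋ = 12; p/q = (12·6 + 1)/(12·1 + 0) = 73/12; p² − 37·q² = 5329 − 5328 = 1.
  The first convergent with p² − 37·q² = 1 gives the fundamental solution (x₁, y₁) = (73, 12).
Step 2: Apply the recurrence (x_{n+1}, y_{n+1}) = (x₁x_n + 37y₁y_n, x₁y_n + y₁x_n) repeatedly.
  From (x_1, y_1) = (73, 12): x_2 = 73·73 + 37·12·12 = 10657; y_2 = 73·12 + 12·73 = 1752.
  From (x_2, y_2) = (10657, 1752): x_3 = 73·10657 + 37·12·1752 = 1555849; y_3 = 73·1752 + 12·10657 = 255780.
  From (x_3, y_3) = (1555849, 255780): x_4 = 73·1555849 + 37·12·255780 = 227143297; y_4 = 73·255780 + 12·1555849 = 37342128.
  From (x_4, y_4) = (227143297, 37342128): x_5 = 73·227143297 + 37·12·37342128 = 33161365513; y_5 = 73·37342128 + 12·227143297 = 5451694908.
Step 3: Verify x_5² - 37·y_5² = 1099676162686785753169 - 1099676162686785753168 = 1 (should be 1). ✓

(x_1, y_1) = (73, 12); (x_5, y_5) = (33161365513, 5451694908).


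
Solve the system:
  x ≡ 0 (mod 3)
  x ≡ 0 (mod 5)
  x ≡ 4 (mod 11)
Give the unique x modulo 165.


Moduli 3, 5, 11 are pairwise coprime; by CRT there is a unique solution modulo M = 3 · 5 · 11 = 165.
Solve pairwise, accumulating the modulus:
  Start with x ≡ 0 (mod 3).
  Combine with x ≡ 0 (mod 5): since gcd(3, 5) = 1, we get a unique residue mod 15.
    Write x = 0 + 3·t and substitute into x ≡ 0 (mod 5): 3·t ≡ 0 − 0 = 0 (mod 5).
    The inverse of 3 mod 5 is 2 (since 3·2 = 6 = 1·5 + 1), so t ≡ 2·0 = 0 ≡ 0 (mod 5).
    Then x = 0 + 3·0 = 0, valid modulo lcm(3, 5) = 15: x ≡ 0 (mod 15).
  Combine with x ≡ 4 (mod 11): since gcd(15, 11) = 1, we get a unique residue mod 165.
    Write x = 0 + 15·t and substitute into x ≡ 4 (mod 11): 15·t ≡ 4 − 0 = 4 (mod 11).
    Reduce coefficients mod 11: 4·t ≡ 4 (mod 11).
    The inverse of 4 mod 11 is 3 (since 4·3 = 12 = 1·11 + 1), so t ≡ 3·4 = 12 ≡ 1 (mod 11).
    Then x = 0 + 15·1 = 15, valid modulo lcm(15, 11) = 165: x ≡ 15 (mod 165).
Verify: 15 mod 3 = 0 ✓, 15 mod 5 = 0 ✓, 15 mod 11 = 4 ✓.

x ≡ 15 (mod 165).


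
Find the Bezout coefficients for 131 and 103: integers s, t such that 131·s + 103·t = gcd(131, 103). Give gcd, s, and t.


Euclidean algorithm on (131, 103) — divide until remainder is 0:
  131 = 1 · 103 + 28
  103 = 3 · 28 + 19
  28 = 1 · 19 + 9
  19 = 2 · 9 + 1
  9 = 9 · 1 + 0
gcd(131, 103) = 1.
Track Bezout coefficients alongside the remainders: start with r₀ = 131 = a·1 + b·0 (s = 1, t = 0) and r₁ = 103 = a·0 + b·1 (s = 0, t = 1); each new remainder r_{k+1} = r_{k-1} − q_k·r_k inherits s_{k+1} = s_{k-1} − q_k·s_k, t_{k+1} = t_{k-1} − q_k·t_k, so r_k = a·s_k + b·t_k at every step:
  q = 1: r = 28, s = 1 − 1·0 = 1, t = 0 − 1·1 = -1  (check: 131·1 + 103·(-1) = 28)
  q = 3: r = 19, s = 0 − 3·1 = -3, t = 1 − 3·(-1) = 4  (check: 131·(-3) + 103·4 = 19)
  q = 1: r = 9, s = 1 − 1·(-3) = 4, t = -1 − 1·4 = -5  (check: 131·4 + 103·(-5) = 9)
  q = 2: r = 1, s = -3 − 2·4 = -11, t = 4 − 2·(-5) = 14  (check: 131·(-11) + 103·14 = 1)
The row with r = 1 (the gcd) gives the Bezout coefficients s = -11, t = 14.
Result: 131 · (-11) + 103 · (14) = 1.

gcd(131, 103) = 1; s = -11, t = 14 (check: 131·(-11) + 103·14 = 1).


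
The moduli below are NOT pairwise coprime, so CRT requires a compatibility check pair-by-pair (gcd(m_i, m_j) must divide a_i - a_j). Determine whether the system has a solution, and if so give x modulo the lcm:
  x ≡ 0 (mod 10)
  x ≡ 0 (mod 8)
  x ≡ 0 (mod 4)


Moduli 10, 8, 4 are not pairwise coprime, so CRT works modulo lcm(m_i) when all pairwise compatibility conditions hold.
Pairwise compatibility: gcd(m_i, m_j) must divide a_i - a_j for every pair.
Merge one congruence at a time:
  Start: x ≡ 0 (mod 10).
  Combine with x ≡ 0 (mod 8): gcd(10, 8) = 2; 0 - 0 = 0, which IS divisible by 2, so compatible.
    Write x = 0 + 10·t and substitute into x ≡ 0 (mod 8): 10·t ≡ 0 − 0 = 0 (mod 8).
    Divide the congruence (and modulus) by g = 2: 5·t ≡ 0 (mod 4).
    Reduce coefficients mod 4: 1·t ≡ 0 (mod 4).
    So t ≡ 0 (mod 4).
    Then x = 0 + 10·0 = 0, valid modulo lcm(10, 8) = 40: x ≡ 0 (mod 40).
  Combine with x ≡ 0 (mod 4): gcd(40, 4) = 4; 0 - 0 = 0, which IS divisible by 4, so compatible.
    Write x = 0 + 40·t and substitute into x ≡ 0 (mod 4): 40·t ≡ 0 − 0 = 0 (mod 4).
    Divide the congruence (and modulus) by g = 4: 10·t ≡ 0 (mod 1).
    Modulo 1 every t works; take t = 0.
    Then x = 0 + 40·0 = 0, valid modulo lcm(40, 4) = 40: x ≡ 0 (mod 40).
Verify: 0 mod 10 = 0, 0 mod 8 = 0, 0 mod 4 = 0.

x ≡ 0 (mod 40).


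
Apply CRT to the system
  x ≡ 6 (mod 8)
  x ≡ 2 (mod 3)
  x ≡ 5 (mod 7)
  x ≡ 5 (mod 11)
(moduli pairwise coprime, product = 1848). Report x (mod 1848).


Product of moduli M = 8 · 3 · 7 · 11 = 1848.
Merge one congruence at a time:
  Start: x ≡ 6 (mod 8).
  Combine with x ≡ 2 (mod 3); new modulus lcm = 24.
    Write x = 6 + 8·t and substitute into x ≡ 2 (mod 3): 8·t ≡ 2 − 6 = -4 (mod 3).
    Reduce coefficients mod 3: 2·t ≡ 2 (mod 3).
    The inverse of 2 mod 3 is 2 (since 2·2 = 4 = 1·3 + 1), so t ≡ 2·2 = 4 ≡ 1 (mod 3).
    Then x = 6 + 8·1 = 14, valid modulo lcm(8, 3) = 24: x ≡ 14 (mod 24).
  Combine with x ≡ 5 (mod 7); new modulus lcm = 168.
    Write x = 14 + 24·t and substitute into x ≡ 5 (mod 7): 24·t ≡ 5 − 14 = -9 (mod 7).
    Reduce coefficients mod 7: 3·t ≡ 5 (mod 7).
    The inverse of 3 mod 7 is 5 (since 3·5 = 15 = 2·7 + 1), so t ≡ 5·5 = 25 ≡ 4 (mod 7).
    Then x = 14 + 24·4 = 110, valid modulo lcm(24, 7) = 168: x ≡ 110 (mod 168).
  Combine with x ≡ 5 (mod 11); new modulus lcm = 1848.
    Write x = 110 + 168·t and substitute into x ≡ 5 (mod 11): 168·t ≡ 5 − 110 = -105 (mod 11).
    Reduce coefficients mod 11: 3·t ≡ 5 (mod 11).
    The inverse of 3 mod 11 is 4 (since 3·4 = 12 = 1·11 + 1), so t ≡ 4·5 = 20 ≡ 9 (mod 11).
    Then x = 110 + 168·9 = 1622, valid modulo lcm(168, 11) = 1848: x ≡ 1622 (mod 1848).
Verify against each original: 1622 mod 8 = 6, 1622 mod 3 = 2, 1622 mod 7 = 5, 1622 mod 11 = 5.

x ≡ 1622 (mod 1848).


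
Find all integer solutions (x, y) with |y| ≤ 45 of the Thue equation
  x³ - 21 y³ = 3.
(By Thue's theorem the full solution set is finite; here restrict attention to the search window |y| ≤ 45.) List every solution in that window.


The equation is x³ - 21y³ = 3. For fixed y, x³ = 21·y³ + 3, so a solution requires the RHS to be a perfect cube.
Strategy: iterate y from -45 to 45, compute RHS = 21·y³ + 3, and check whether it is a (positive or negative) perfect cube.
Check small values of y:
  y = 0: RHS = 3 is not a perfect cube.
  y = 1: RHS = 24 is not a perfect cube.
  y = -1: RHS = -18 is not a perfect cube.
  y = 2: RHS = 171 is not a perfect cube.
  y = -2: RHS = -165 is not a perfect cube.
  y = 3: RHS = 570 is not a perfect cube.
  y = -3: RHS = -564 is not a perfect cube.
Continuing the search up to |y| = 45 finds no solutions either.
No (x, y) in the scanned range satisfies the equation.

No integer solutions with |y| ≤ 45.


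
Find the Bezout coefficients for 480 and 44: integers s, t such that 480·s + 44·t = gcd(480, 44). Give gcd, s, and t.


Euclidean algorithm on (480, 44) — divide until remainder is 0:
  480 = 10 · 44 + 40
  44 = 1 · 40 + 4
  40 = 10 · 4 + 0
gcd(480, 44) = 4.
Track Bezout coefficients alongside the remainders: start with r₀ = 480 = a·1 + b·0 (s = 1, t = 0) and r₁ = 44 = a·0 + b·1 (s = 0, t = 1); each new remainder r_{k+1} = r_{k-1} − q_k·r_k inherits s_{k+1} = s_{k-1} − q_k·s_k, t_{k+1} = t_{k-1} − q_k·t_k, so r_k = a·s_k + b·t_k at every step:
  q = 10: r = 40, s = 1 − 10·0 = 1, t = 0 − 10·1 = -10  (check: 480·1 + 44·(-10) = 40)
  q = 1: r = 4, s = 0 − 1·1 = -1, t = 1 − 1·(-10) = 11  (check: 480·(-1) + 44·11 = 4)
The row with r = 4 (the gcd) gives the Bezout coefficients s = -1, t = 11.
Result: 480 · (-1) + 44 · (11) = 4.

gcd(480, 44) = 4; s = -1, t = 11 (check: 480·(-1) + 44·11 = 4).


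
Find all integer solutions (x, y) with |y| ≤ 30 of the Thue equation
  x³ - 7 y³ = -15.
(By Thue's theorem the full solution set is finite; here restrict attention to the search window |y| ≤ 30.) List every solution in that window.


The equation is x³ - 7y³ = -15. For fixed y, x³ = 7·y³ − 15, so a solution requires the RHS to be a perfect cube.
Strategy: iterate y from -30 to 30, compute RHS = 7·y³ − 15, and check whether it is a (positive or negative) perfect cube.
Check small values of y:
  y = 0: RHS = -15 is not a perfect cube.
  y = 1: RHS = -8 = (-2)³ ⇒ x = -2 works.
  y = -1: RHS = -22 is not a perfect cube.
  y = 2: RHS = 41 is not a perfect cube.
  y = -2: RHS = -71 is not a perfect cube.
  y = 3: RHS = 174 is not a perfect cube.
  y = -3: RHS = -204 is not a perfect cube.
Continuing, at y = -23: RHS = -85184 = (-44)³ ⇒ x = -44 works.
Searching the remaining y in |y| ≤ 30 finds no further solutions.
Collected solutions: (-2, 1), (-44, -23).

Solutions (with |y| ≤ 30): (-2, 1), (-44, -23).


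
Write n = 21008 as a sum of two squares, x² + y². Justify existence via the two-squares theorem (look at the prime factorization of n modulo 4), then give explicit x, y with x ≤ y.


Step 1: Factor n = 21008 = 2^4 · 13 · 101.
Step 2: Check the mod-4 condition on each prime factor: 2 = 2 (special); 13 ≡ 1 (mod 4), exponent 1; 101 ≡ 1 (mod 4), exponent 1.
All primes ≡ 3 (mod 4) appear to even exponent (or don't appear), so by the two-squares theorem n IS expressible as a sum of two squares.
Step 3: Build a representation. Group n = k² · m with k = 4 and m = 13 · 101 = 1313 (a product of primes ≡ 1 (mod 4)); a representation of m scales to one of n via (k·x)² + (k·y)² = k²(x² + y²). Each prime p ≡ 1 (mod 4) is itself a sum of two squares; find a² by testing p − a² for a perfect square:
  13: 13 − 1² = 12, 13 − 2² = 9 = 3² ⇒ 13 = 2² + 3².
  101: 101 − 1² = 100 = 10² ⇒ 101 = 1² + 10².
  Combine using the Brahmagupta–Fibonacci identity (a² + b²)(c² + d²) = (ac − bd)² + (ad + bc)² = (ac + bd)² + (ad − bc)²:
  13 · 101 = 1313: from (2² + 3²)(1² + 10²), take (2·1 − 3·10, 2·10 + 3·1) = (2 − 30, 20 + 3) = (-28, 23); dropping signs (only squares matter) gives (28, 23); check 28² + 23² = 784 + 529 = 1313 ✓.
  Scale by k = 4: (4·28, 4·23) = (112, 92).
Step 4: Order so x ≤ y and verify: 92² + 112² = 8464 + 12544 = 21008 = n. ✓

n = 21008 = 92² + 112² (one valid representation with x ≤ y).


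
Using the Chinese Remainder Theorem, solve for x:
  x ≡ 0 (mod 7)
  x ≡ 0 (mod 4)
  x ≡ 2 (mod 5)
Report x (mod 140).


Moduli 7, 4, 5 are pairwise coprime; by CRT there is a unique solution modulo M = 7 · 4 · 5 = 140.
Solve pairwise, accumulating the modulus:
  Start with x ≡ 0 (mod 7).
  Combine with x ≡ 0 (mod 4): since gcd(7, 4) = 1, we get a unique residue mod 28.
    Write x = 0 + 7·t and substitute into x ≡ 0 (mod 4): 7·t ≡ 0 − 0 = 0 (mod 4).
    Reduce coefficients mod 4: 3·t ≡ 0 (mod 4).
    The inverse of 3 mod 4 is 3 (since 3·3 = 9 = 2·4 + 1), so t ≡ 3·0 = 0 ≡ 0 (mod 4).
    Then x = 0 + 7·0 = 0, valid modulo lcm(7, 4) = 28: x ≡ 0 (mod 28).
  Combine with x ≡ 2 (mod 5): since gcd(28, 5) = 1, we get a unique residue mod 140.
    Write x = 0 + 28·t and substitute into x ≡ 2 (mod 5): 28·t ≡ 2 − 0 = 2 (mod 5).
    Reduce coefficients mod 5: 3·t ≡ 2 (mod 5).
    The inverse of 3 mod 5 is 2 (since 3·2 = 6 = 1·5 + 1), so t ≡ 2·2 = 4 ≡ 4 (mod 5).
    Then x = 0 + 28·4 = 112, valid modulo lcm(28, 5) = 140: x ≡ 112 (mod 140).
Verify: 112 mod 7 = 0 ✓, 112 mod 4 = 0 ✓, 112 mod 5 = 2 ✓.

x ≡ 112 (mod 140).


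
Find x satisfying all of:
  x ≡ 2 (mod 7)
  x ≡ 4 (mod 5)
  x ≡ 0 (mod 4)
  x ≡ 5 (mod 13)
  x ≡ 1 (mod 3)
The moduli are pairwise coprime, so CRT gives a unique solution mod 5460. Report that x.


Product of moduli M = 7 · 5 · 4 · 13 · 3 = 5460.
Merge one congruence at a time:
  Start: x ≡ 2 (mod 7).
  Combine with x ≡ 4 (mod 5); new modulus lcm = 35.
    Write x = 2 + 7·t and substitute into x ≡ 4 (mod 5): 7·t ≡ 4 − 2 = 2 (mod 5).
    Reduce coefficients mod 5: 2·t ≡ 2 (mod 5).
    The inverse of 2 mod 5 is 3 (since 2·3 = 6 = 1·5 + 1), so t ≡ 3·2 = 6 ≡ 1 (mod 5).
    Then x = 2 + 7·1 = 9, valid modulo lcm(7, 5) = 35: x ≡ 9 (mod 35).
  Combine with x ≡ 0 (mod 4); new modulus lcm = 140.
    Write x = 9 + 35·t and substitute into x ≡ 0 (mod 4): 35·t ≡ 0 − 9 = -9 (mod 4).
    Reduce coefficients mod 4: 3·t ≡ 3 (mod 4).
    The inverse of 3 mod 4 is 3 (since 3·3 = 9 = 2·4 + 1), so t ≡ 3·3 = 9 ≡ 1 (mod 4).
    Then x = 9 + 35·1 = 44, valid modulo lcm(35, 4) = 140: x ≡ 44 (mod 140).
  Combine with x ≡ 5 (mod 13); new modulus lcm = 1820.
    Write x = 44 + 140·t and substitute into x ≡ 5 (mod 13): 140·t ≡ 5 − 44 = -39 (mod 13).
    Reduce coefficients mod 13: 10·t ≡ 0 (mod 13).
    The inverse of 10 mod 13 is 4 (since 10·4 = 40 = 3·13 + 1), so t ≡ 4·0 = 0 ≡ 0 (mod 13).
    Then x = 44 + 140·0 = 44, valid modulo lcm(140, 13) = 1820: x ≡ 44 (mod 1820).
  Combine with x ≡ 1 (mod 3); new modulus lcm = 5460.
    Write x = 44 + 1820·t and substitute into x ≡ 1 (mod 3): 1820·t ≡ 1 − 44 = -43 (mod 3).
    Reduce coefficients mod 3: 2·t ≡ 2 (mod 3).
    The inverse of 2 mod 3 is 2 (since 2·2 = 4 = 1·3 + 1), so t ≡ 2·2 = 4 ≡ 1 (mod 3).
    Then x = 44 + 1820·1 = 1864, valid modulo lcm(1820, 3) = 5460: x ≡ 1864 (mod 5460).
Verify against each original: 1864 mod 7 = 2, 1864 mod 5 = 4, 1864 mod 4 = 0, 1864 mod 13 = 5, 1864 mod 3 = 1.

x ≡ 1864 (mod 5460).


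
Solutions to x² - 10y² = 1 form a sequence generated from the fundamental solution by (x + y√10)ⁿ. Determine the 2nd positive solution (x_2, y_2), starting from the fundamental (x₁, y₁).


Step 1: Find the fundamental solution (x₁, y₁) of x² - 10y² = 1.
  Expand √10 as a continued fraction. a₀ = ⌊√10⌋ = 3; iterate m_{k+1} = d_k·a_k − m_k, d_{k+1} = (10 − m_{k+1}²)/d_k, a_{k+1} = ⌊(a₀ + m_{k+1})/d_{k+1}⌋ (starting m₀ = 0, d₀ = 1), with convergents p_k = a_k·p_{k-1} + p_{k-2}, q_k = a_k·q_{k-1} + q_{k-2} (p₋₁ = 1, q₋₁ = 0):
  k = 0: a₀ = 3; p₀/q₀ = 3/1; p₀² − 10·q₀² = 9 − 10 = -1.
  k = 1: m = 3, d = 1, a = ⌊(3 + 3)/1⌋ = 6; p/q = (6·3 + 1)/(6·1 + 0) = 19/6; p² − 10·q² = 361 − 360 = 1.
  The first convergent with p² − 10·q² = 1 gives the fundamental solution (x₁, y₁) = (19, 6).
Step 2: Apply the recurrence (x_{n+1}, y_{n+1}) = (x₁x_n + 10y₁y_n, x₁y_n + y₁x_n) repeatedly.
  From (x_1, y_1) = (19, 6): x_2 = 19·19 + 10·6·6 = 721; y_2 = 19·6 + 6·19 = 228.
Step 3: Verify x_2² - 10·y_2² = 519841 - 519840 = 1 (should be 1). ✓

(x_1, y_1) = (19, 6); (x_2, y_2) = (721, 228).


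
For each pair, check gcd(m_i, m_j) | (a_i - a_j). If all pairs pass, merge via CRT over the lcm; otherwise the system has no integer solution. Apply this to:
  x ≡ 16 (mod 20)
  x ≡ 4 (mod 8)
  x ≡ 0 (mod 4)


Moduli 20, 8, 4 are not pairwise coprime, so CRT works modulo lcm(m_i) when all pairwise compatibility conditions hold.
Pairwise compatibility: gcd(m_i, m_j) must divide a_i - a_j for every pair.
Merge one congruence at a time:
  Start: x ≡ 16 (mod 20).
  Combine with x ≡ 4 (mod 8): gcd(20, 8) = 4; 4 - 16 = -12, which IS divisible by 4, so compatible.
    Write x = 16 + 20·t and substitute into x ≡ 4 (mod 8): 20·t ≡ 4 − 16 = -12 (mod 8).
    Divide the congruence (and modulus) by g = 4: 5·t ≡ -3 (mod 2).
    Reduce coefficients mod 2: 1·t ≡ 1 (mod 2).
    So t ≡ 1 (mod 2).
    Then x = 16 + 20·1 = 36, valid modulo lcm(20, 8) = 40: x ≡ 36 (mod 40).
  Combine with x ≡ 0 (mod 4): gcd(40, 4) = 4; 0 - 36 = -36, which IS divisible by 4, so compatible.
    Write x = 36 + 40·t and substitute into x ≡ 0 (mod 4): 40·t ≡ 0 − 36 = -36 (mod 4).
    Divide the congruence (and modulus) by g = 4: 10·t ≡ -9 (mod 1).
    Modulo 1 every t works; take t = 0.
    Then x = 36 + 40·0 = 36, valid modulo lcm(40, 4) = 40: x ≡ 36 (mod 40).
Verify: 36 mod 20 = 16, 36 mod 8 = 4, 36 mod 4 = 0.

x ≡ 36 (mod 40).


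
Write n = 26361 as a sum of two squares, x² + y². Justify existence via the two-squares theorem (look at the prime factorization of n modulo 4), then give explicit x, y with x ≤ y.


Step 1: Factor n = 26361 = 3^2 · 29 · 101.
Step 2: Check the mod-4 condition on each prime factor: 3 ≡ 3 (mod 4), exponent 2 (must be even); 29 ≡ 1 (mod 4), exponent 1; 101 ≡ 1 (mod 4), exponent 1.
All primes ≡ 3 (mod 4) appear to even exponent (or don't appear), so by the two-squares theorem n IS expressible as a sum of two squares.
Step 3: Build a representation. Group n = k² · m with k = 3 and m = 29 · 101 = 2929 (a product of primes ≡ 1 (mod 4)); a representation of m scales to one of n via (k·x)² + (k·y)² = k²(x² + y²). Each prime p ≡ 1 (mod 4) is itself a sum of two squares; find a² by testing p − a² for a perfect square:
  29: 29 − 1² = 28, 29 − 2² = 25 = 5² ⇒ 29 = 2² + 5².
  101: 101 − 1² = 100 = 10² ⇒ 101 = 1² + 10².
  Combine using the Brahmagupta–Fibonacci identity (a² + b²)(c² + d²) = (ac − bd)² + (ad + bc)² = (ac + bd)² + (ad − bc)²:
  29 · 101 = 2929: from (2² + 5²)(1² + 10²), take (2·1 − 5·10, 2·10 + 5·1) = (2 − 50, 20 + 5) = (-48, 25); dropping signs (only squares matter) gives (48, 25); check 48² + 25² = 2304 + 625 = 2929 ✓.
  Scale by k = 3: (3·48, 3·25) = (144, 75).
Step 4: Order so x ≤ y and verify: 75² + 144² = 5625 + 20736 = 26361 = n. ✓

n = 26361 = 75² + 144² (one valid representation with x ≤ y).


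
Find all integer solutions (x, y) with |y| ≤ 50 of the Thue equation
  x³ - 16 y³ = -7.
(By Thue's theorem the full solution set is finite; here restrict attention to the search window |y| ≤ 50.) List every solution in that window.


The equation is x³ - 16y³ = -7. For fixed y, x³ = 16·y³ − 7, so a solution requires the RHS to be a perfect cube.
Strategy: iterate y from -50 to 50, compute RHS = 16·y³ − 7, and check whether it is a (positive or negative) perfect cube.
Check small values of y:
  y = 0: RHS = -7 is not a perfect cube.
  y = 1: RHS = 9 is not a perfect cube.
  y = -1: RHS = -23 is not a perfect cube.
  y = 2: RHS = 121 is not a perfect cube.
  y = -2: RHS = -135 is not a perfect cube.
  y = 3: RHS = 425 is not a perfect cube.
  y = -3: RHS = -439 is not a perfect cube.
Continuing the search up to |y| = 50 finds no solutions either.
No (x, y) in the scanned range satisfies the equation.

No integer solutions with |y| ≤ 50.


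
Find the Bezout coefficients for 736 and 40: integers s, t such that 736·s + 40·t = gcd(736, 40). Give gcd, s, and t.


Euclidean algorithm on (736, 40) — divide until remainder is 0:
  736 = 18 · 40 + 16
  40 = 2 · 16 + 8
  16 = 2 · 8 + 0
gcd(736, 40) = 8.
Track Bezout coefficients alongside the remainders: start with r₀ = 736 = a·1 + b·0 (s = 1, t = 0) and r₁ = 40 = a·0 + b·1 (s = 0, t = 1); each new remainder r_{k+1} = r_{k-1} − q_k·r_k inherits s_{k+1} = s_{k-1} − q_k·s_k, t_{k+1} = t_{k-1} − q_k·t_k, so r_k = a·s_k + b·t_k at every step:
  q = 18: r = 16, s = 1 − 18·0 = 1, t = 0 − 18·1 = -18  (check: 736·1 + 40·(-18) = 16)
  q = 2: r = 8, s = 0 − 2·1 = -2, t = 1 − 2·(-18) = 37  (check: 736·(-2) + 40·37 = 8)
The row with r = 8 (the gcd) gives the Bezout coefficients s = -2, t = 37.
Result: 736 · (-2) + 40 · (37) = 8.

gcd(736, 40) = 8; s = -2, t = 37 (check: 736·(-2) + 40·37 = 8).


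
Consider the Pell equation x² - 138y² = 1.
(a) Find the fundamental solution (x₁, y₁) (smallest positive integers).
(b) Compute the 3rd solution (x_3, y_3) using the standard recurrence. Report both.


Step 1: Find the fundamental solution (x₁, y₁) of x² - 138y² = 1.
  Expand √138 as a continued fraction. a₀ = ⌊√138⌋ = 11; iterate m_{k+1} = d_k·a_k − m_k, d_{k+1} = (138 − m_{k+1}²)/d_k, a_{k+1} = ⌊(a₀ + m_{k+1})/d_{k+1}⌋ (starting m₀ = 0, d₀ = 1), with convergents p_k = a_k·p_{k-1} + p_{k-2}, q_k = a_k·q_{k-1} + q_{k-2} (p₋₁ = 1, q₋₁ = 0):
  k = 0: a₀ = 11; p₀/q₀ = 11/1; p₀² − 138·q₀² = 121 − 138 = -17.
  k = 1: m = 11, d = 17, a = ⌊(11 + 11)/17⌋ = 1; p/q = (1·11 + 1)/(1·1 + 0) = 12/1; p² − 138·q² = 144 − 138 = 6.
  k = 2: m = 6, d = 6, a = ⌊(11 + 6)/6⌋ = 2; p/q = (2·12 + 11)/(2·1 + 1) = 35/3; p² − 138·q² = 1225 − 1242 = -17.
  k = 3: m = 6, d = 17, a = ⌊(11 + 6)/17⌋ = 1; p/q = (1·35 + 12)/(1·3 + 1) = 47/4; p² − 138·q² = 2209 − 2208 = 1.
  The first convergent with p² − 138·q² = 1 gives the fundamental solution (x₁, y₁) = (47, 4).
Step 2: Apply the recurrence (x_{n+1}, y_{n+1}) = (x₁x_n + 138y₁y_n, x₁y_n + y₁x_n) repeatedly.
  From (x_1, y_1) = (47, 4): x_2 = 47·47 + 138·4·4 = 4417; y_2 = 47·4 + 4·47 = 376.
  From (x_2, y_2) = (4417, 376): x_3 = 47·4417 + 138·4·376 = 415151; y_3 = 47·376 + 4·4417 = 35340.
Step 3: Verify x_3² - 138·y_3² = 172350352801 - 172350352800 = 1 (should be 1). ✓

(x_1, y_1) = (47, 4); (x_3, y_3) = (415151, 35340).


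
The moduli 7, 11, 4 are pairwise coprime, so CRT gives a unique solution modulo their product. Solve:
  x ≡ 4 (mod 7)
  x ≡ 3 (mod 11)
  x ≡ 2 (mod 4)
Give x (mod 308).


Moduli 7, 11, 4 are pairwise coprime; by CRT there is a unique solution modulo M = 7 · 11 · 4 = 308.
Solve pairwise, accumulating the modulus:
  Start with x ≡ 4 (mod 7).
  Combine with x ≡ 3 (mod 11): since gcd(7, 11) = 1, we get a unique residue mod 77.
    Write x = 4 + 7·t and substitute into x ≡ 3 (mod 11): 7·t ≡ 3 − 4 = -1 (mod 11).
    Reduce coefficients mod 11: 7·t ≡ 10 (mod 11).
    The inverse of 7 mod 11 is 8 (since 7·8 = 56 = 5·11 + 1), so t ≡ 8·10 = 80 ≡ 3 (mod 11).
    Then x = 4 + 7·3 = 25, valid modulo lcm(7, 11) = 77: x ≡ 25 (mod 77).
  Combine with x ≡ 2 (mod 4): since gcd(77, 4) = 1, we get a unique residue mod 308.
    Write x = 25 + 77·t and substitute into x ≡ 2 (mod 4): 77·t ≡ 2 − 25 = -23 (mod 4).
    Reduce coefficients mod 4: 1·t ≡ 1 (mod 4).
    So t ≡ 1 (mod 4).
    Then x = 25 + 77·1 = 102, valid modulo lcm(77, 4) = 308: x ≡ 102 (mod 308).
Verify: 102 mod 7 = 4 ✓, 102 mod 11 = 3 ✓, 102 mod 4 = 2 ✓.

x ≡ 102 (mod 308).


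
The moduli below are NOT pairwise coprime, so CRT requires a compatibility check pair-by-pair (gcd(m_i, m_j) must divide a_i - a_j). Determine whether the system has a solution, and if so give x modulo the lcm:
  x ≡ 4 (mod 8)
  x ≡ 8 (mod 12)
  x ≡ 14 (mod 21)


Moduli 8, 12, 21 are not pairwise coprime, so CRT works modulo lcm(m_i) when all pairwise compatibility conditions hold.
Pairwise compatibility: gcd(m_i, m_j) must divide a_i - a_j for every pair.
Merge one congruence at a time:
  Start: x ≡ 4 (mod 8).
  Combine with x ≡ 8 (mod 12): gcd(8, 12) = 4; 8 - 4 = 4, which IS divisible by 4, so compatible.
    Write x = 4 + 8·t and substitute into x ≡ 8 (mod 12): 8·t ≡ 8 − 4 = 4 (mod 12).
    Divide the congruence (and modulus) by g = 4: 2·t ≡ 1 (mod 3).
    The inverse of 2 mod 3 is 2 (since 2·2 = 4 = 1·3 + 1), so t ≡ 2·1 = 2 ≡ 2 (mod 3).
    Then x = 4 + 8·2 = 20, valid modulo lcm(8, 12) = 24: x ≡ 20 (mod 24).
  Combine with x ≡ 14 (mod 21): gcd(24, 21) = 3; 14 - 20 = -6, which IS divisible by 3, so compatible.
    Write x = 20 + 24·t and substitute into x ≡ 14 (mod 21): 24·t ≡ 14 − 20 = -6 (mod 21).
    Divide the congruence (and modulus) by g = 3: 8·t ≡ -2 (mod 7).
    Reduce coefficients mod 7: 1·t ≡ 5 (mod 7).
    So t ≡ 5 (mod 7).
    Then x = 20 + 24·5 = 140, valid modulo lcm(24, 21) = 168: x ≡ 140 (mod 168).
Verify: 140 mod 8 = 4, 140 mod 12 = 8, 140 mod 21 = 14.

x ≡ 140 (mod 168).


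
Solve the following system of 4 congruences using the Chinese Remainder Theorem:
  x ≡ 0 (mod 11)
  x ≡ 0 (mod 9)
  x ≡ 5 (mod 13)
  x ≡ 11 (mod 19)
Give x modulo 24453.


Product of moduli M = 11 · 9 · 13 · 19 = 24453.
Merge one congruence at a time:
  Start: x ≡ 0 (mod 11).
  Combine with x ≡ 0 (mod 9); new modulus lcm = 99.
    Write x = 0 + 11·t and substitute into x ≡ 0 (mod 9): 11·t ≡ 0 − 0 = 0 (mod 9).
    Reduce coefficients mod 9: 2·t ≡ 0 (mod 9).
    The inverse of 2 mod 9 is 5 (since 2·5 = 10 = 1·9 + 1), so t ≡ 5·0 = 0 ≡ 0 (mod 9).
    Then x = 0 + 11·0 = 0, valid modulo lcm(11, 9) = 99: x ≡ 0 (mod 99).
  Combine with x ≡ 5 (mod 13); new modulus lcm = 1287.
    Write x = 0 + 99·t and substitute into x ≡ 5 (mod 13): 99·t ≡ 5 − 0 = 5 (mod 13).
    Reduce coefficients mod 13: 8·t ≡ 5 (mod 13).
    The inverse of 8 mod 13 is 5 (since 8·5 = 40 = 3·13 + 1), so t ≡ 5·5 = 25 ≡ 12 (mod 13).
    Then x = 0 + 99·12 = 1188, valid modulo lcm(99, 13) = 1287: x ≡ 1188 (mod 1287).
  Combine with x ≡ 11 (mod 19); new modulus lcm = 24453.
    Write x = 1188 + 1287·t and substitute into x ≡ 11 (mod 19): 1287·t ≡ 11 − 1188 = -1177 (mod 19).
    Reduce coefficients mod 19: 14·t ≡ 1 (mod 19).
    The inverse of 14 mod 19 is 15 (since 14·15 = 210 = 11·19 + 1), so t ≡ 15·1 = 15 ≡ 15 (mod 19).
    Then x = 1188 + 1287·15 = 20493, valid modulo lcm(1287, 19) = 24453: x ≡ 20493 (mod 24453).
Verify against each original: 20493 mod 11 = 0, 20493 mod 9 = 0, 20493 mod 13 = 5, 20493 mod 19 = 11.

x ≡ 20493 (mod 24453).


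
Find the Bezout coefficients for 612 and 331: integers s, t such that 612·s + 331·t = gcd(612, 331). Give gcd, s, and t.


Euclidean algorithm on (612, 331) — divide until remainder is 0:
  612 = 1 · 331 + 281
  331 = 1 · 281 + 50
  281 = 5 · 50 + 31
  50 = 1 · 31 + 19
  31 = 1 · 19 + 12
  19 = 1 · 12 + 7
  12 = 1 · 7 + 5
  7 = 1 · 5 + 2
  5 = 2 · 2 + 1
  2 = 2 · 1 + 0
gcd(612, 331) = 1.
Track Bezout coefficients alongside the remainders: start with r₀ = 612 = a·1 + b·0 (s = 1, t = 0) and r₁ = 331 = a·0 + b·1 (s = 0, t = 1); each new remainder r_{k+1} = r_{k-1} − q_k·r_k inherits s_{k+1} = s_{k-1} − q_k·s_k, t_{k+1} = t_{k-1} − q_k·t_k, so r_k = a·s_k + b·t_k at every step:
  q = 1: r = 281, s = 1 − 1·0 = 1, t = 0 − 1·1 = -1  (check: 612·1 + 331·(-1) = 281)
  q = 1: r = 50, s = 0 − 1·1 = -1, t = 1 − 1·(-1) = 2  (check: 612·(-1) + 331·2 = 50)
  q = 5: r = 31, s = 1 − 5·(-1) = 6, t = -1 − 5·2 = -11  (check: 612·6 + 331·(-11) = 31)
  q = 1: r = 19, s = -1 − 1·6 = -7, t = 2 − 1·(-11) = 13  (check: 612·(-7) + 331·13 = 19)
  q = 1: r = 12, s = 6 − 1·(-7) = 13, t = -11 − 1·13 = -24  (check: 612·13 + 331·(-24) = 12)
  q = 1: r = 7, s = -7 − 1·13 = -20, t = 13 − 1·(-24) = 37  (check: 612·(-20) + 331·37 = 7)
  q = 1: r = 5, s = 13 − 1·(-20) = 33, t = -24 − 1·37 = -61  (check: 612·33 + 331·(-61) = 5)
  q = 1: r = 2, s = -20 − 1·33 = -53, t = 37 − 1·(-61) = 98  (check: 612·(-53) + 331·98 = 2)
  q = 2: r = 1, s = 33 − 2·(-53) = 139, t = -61 − 2·98 = -257  (check: 612·139 + 331·(-257) = 1)
The row with r = 1 (the gcd) gives the Bezout coefficients s = 139, t = -257.
Result: 612 · (139) + 331 · (-257) = 1.

gcd(612, 331) = 1; s = 139, t = -257 (check: 612·139 + 331·(-257) = 1).


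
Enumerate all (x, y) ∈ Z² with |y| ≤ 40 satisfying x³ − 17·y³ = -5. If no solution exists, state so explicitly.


The equation is x³ - 17y³ = -5. For fixed y, x³ = 17·y³ − 5, so a solution requires the RHS to be a perfect cube.
Strategy: iterate y from -40 to 40, compute RHS = 17·y³ − 5, and check whether it is a (positive or negative) perfect cube.
Check small values of y:
  y = 0: RHS = -5 is not a perfect cube.
  y = 1: RHS = 12 is not a perfect cube.
  y = -1: RHS = -22 is not a perfect cube.
  y = 2: RHS = 131 is not a perfect cube.
  y = -2: RHS = -141 is not a perfect cube.
  y = 3: RHS = 454 is not a perfect cube.
  y = -3: RHS = -464 is not a perfect cube.
Continuing the search up to |y| = 40 finds no solutions either.
No (x, y) in the scanned range satisfies the equation.

No integer solutions with |y| ≤ 40.


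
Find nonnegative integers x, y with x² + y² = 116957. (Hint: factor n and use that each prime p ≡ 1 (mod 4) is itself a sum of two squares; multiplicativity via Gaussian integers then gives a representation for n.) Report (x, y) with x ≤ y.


Step 1: Factor n = 116957 = 29 · 37 · 109.
Step 2: Check the mod-4 condition on each prime factor: 29 ≡ 1 (mod 4), exponent 1; 37 ≡ 1 (mod 4), exponent 1; 109 ≡ 1 (mod 4), exponent 1.
All primes ≡ 3 (mod 4) appear to even exponent (or don't appear), so by the two-squares theorem n IS expressible as a sum of two squares.
Step 3: Build a representation. Here n = 29 · 37 · 109 is a product of primes ≡ 1 (mod 4). Each prime p ≡ 1 (mod 4) is itself a sum of two squares; find a² by testing p − a² for a perfect square:
  29: 29 − 1² = 28, 29 − 2² = 25 = 5² ⇒ 29 = 2² + 5².
  37: 37 − 1² = 36 = 6² ⇒ 37 = 1² + 6².
  109: 109 − 1² = 108, 109 − 2² = 105, 109 − 3² = 100 = 10² ⇒ 109 = 3² + 10².
  Combine using the Brahmagupta–Fibonacci identity (a² + b²)(c² + d²) = (ac − bd)² + (ad + bc)² = (ac + bd)² + (ad − bc)²:
  29 · 37 = 1073: from (2² + 5²)(1² + 6²), take (2·1 − 5·6, 2·6 + 5·1) = (2 − 30, 12 + 5) = (-28, 17); dropping signs (only squares matter) gives (28, 17); check 28² + 17² = 784 + 289 = 1073 ✓.
  1073 · 109 = 116957: from (28² + 17²)(3² + 10²), take (28·3 − 17·10, 28·10 + 17·3) = (84 − 170, 280 + 51) = (-86, 331); dropping signs (only squares matter) gives (86, 331); check 86² + 331² = 7396 + 109561 = 116957 ✓.
Step 4: Order so x ≤ y and verify: 86² + 331² = 7396 + 109561 = 116957 = n. ✓

n = 116957 = 86² + 331² (one valid representation with x ≤ y).


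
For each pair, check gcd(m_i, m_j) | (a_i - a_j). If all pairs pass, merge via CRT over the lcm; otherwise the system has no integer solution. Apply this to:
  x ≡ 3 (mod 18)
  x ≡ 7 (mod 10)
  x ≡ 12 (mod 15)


Moduli 18, 10, 15 are not pairwise coprime, so CRT works modulo lcm(m_i) when all pairwise compatibility conditions hold.
Pairwise compatibility: gcd(m_i, m_j) must divide a_i - a_j for every pair.
Merge one congruence at a time:
  Start: x ≡ 3 (mod 18).
  Combine with x ≡ 7 (mod 10): gcd(18, 10) = 2; 7 - 3 = 4, which IS divisible by 2, so compatible.
    Write x = 3 + 18·t and substitute into x ≡ 7 (mod 10): 18·t ≡ 7 − 3 = 4 (mod 10).
    Divide the congruence (and modulus) by g = 2: 9·t ≡ 2 (mod 5).
    Reduce coefficients mod 5: 4·t ≡ 2 (mod 5).
    The inverse of 4 mod 5 is 4 (since 4·4 = 16 = 3·5 + 1), so t ≡ 4·2 = 8 ≡ 3 (mod 5).
    Then x = 3 + 18·3 = 57, valid modulo lcm(18, 10) = 90: x ≡ 57 (mod 90).
  Combine with x ≡ 12 (mod 15): gcd(90, 15) = 15; 12 - 57 = -45, which IS divisible by 15, so compatible.
    Write x = 57 + 90·t and substitute into x ≡ 12 (mod 15): 90·t ≡ 12 − 57 = -45 (mod 15).
    Divide the congruence (and modulus) by g = 15: 6·t ≡ -3 (mod 1).
    Modulo 1 every t works; take t = 0.
    Then x = 57 + 90·0 = 57, valid modulo lcm(90, 15) = 90: x ≡ 57 (mod 90).
Verify: 57 mod 18 = 3, 57 mod 10 = 7, 57 mod 15 = 12.

x ≡ 57 (mod 90).


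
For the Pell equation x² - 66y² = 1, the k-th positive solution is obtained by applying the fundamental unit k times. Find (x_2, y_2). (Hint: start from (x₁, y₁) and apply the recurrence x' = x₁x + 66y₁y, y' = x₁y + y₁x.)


Step 1: Find the fundamental solution (x₁, y₁) of x² - 66y² = 1.
  Expand √66 as a continued fraction. a₀ = ⌊√66⌋ = 8; iterate m_{k+1} = d_k·a_k − m_k, d_{k+1} = (66 − m_{k+1}²)/d_k, a_{k+1} = ⌊(a₀ + m_{k+1})/d_{k+1}⌋ (starting m₀ = 0, d₀ = 1), with convergents p_k = a_k·p_{k-1} + p_{k-2}, q_k = a_k·q_{k-1} + q_{k-2} (p₋₁ = 1, q₋₁ = 0):
  k = 0: a₀ = 8; p₀/q₀ = 8/1; p₀² − 66·q₀² = 64 − 66 = -2.
  k = 1: m = 8, d = 2, a = ⌊(8 + 8)/2⌋ = 8; p/q = (8·8 + 1)/(8·1 + 0) = 65/8; p² − 66·q² = 4225 − 4224 = 1.
  The first convergent with p² − 66·q² = 1 gives the fundamental solution (x₁, y₁) = (65, 8).
Step 2: Apply the recurrence (x_{n+1}, y_{n+1}) = (x₁x_n + 66y₁y_n, x₁y_n + y₁x_n) repeatedly.
  From (x_1, y_1) = (65, 8): x_2 = 65·65 + 66·8·8 = 8449; y_2 = 65·8 + 8·65 = 1040.
Step 3: Verify x_2² - 66·y_2² = 71385601 - 71385600 = 1 (should be 1). ✓

(x_1, y_1) = (65, 8); (x_2, y_2) = (8449, 1040).


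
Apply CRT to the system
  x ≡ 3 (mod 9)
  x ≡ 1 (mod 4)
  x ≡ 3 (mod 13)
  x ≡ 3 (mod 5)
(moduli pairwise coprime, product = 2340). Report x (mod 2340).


Product of moduli M = 9 · 4 · 13 · 5 = 2340.
Merge one congruence at a time:
  Start: x ≡ 3 (mod 9).
  Combine with x ≡ 1 (mod 4); new modulus lcm = 36.
    Write x = 3 + 9·t and substitute into x ≡ 1 (mod 4): 9·t ≡ 1 − 3 = -2 (mod 4).
    Reduce coefficients mod 4: 1·t ≡ 2 (mod 4).
    So t ≡ 2 (mod 4).
    Then x = 3 + 9·2 = 21, valid modulo lcm(9, 4) = 36: x ≡ 21 (mod 36).
  Combine with x ≡ 3 (mod 13); new modulus lcm = 468.
    Write x = 21 + 36·t and substitute into x ≡ 3 (mod 13): 36·t ≡ 3 − 21 = -18 (mod 13).
    Reduce coefficients mod 13: 10·t ≡ 8 (mod 13).
    The inverse of 10 mod 13 is 4 (since 10·4 = 40 = 3·13 + 1), so t ≡ 4·8 = 32 ≡ 6 (mod 13).
    Then x = 21 + 36·6 = 237, valid modulo lcm(36, 13) = 468: x ≡ 237 (mod 468).
  Combine with x ≡ 3 (mod 5); new modulus lcm = 2340.
    Write x = 237 + 468·t and substitute into x ≡ 3 (mod 5): 468·t ≡ 3 − 237 = -234 (mod 5).
    Reduce coefficients mod 5: 3·t ≡ 1 (mod 5).
    The inverse of 3 mod 5 is 2 (since 3·2 = 6 = 1·5 + 1), so t ≡ 2·1 = 2 ≡ 2 (mod 5).
    Then x = 237 + 468·2 = 1173, valid modulo lcm(468, 5) = 2340: x ≡ 1173 (mod 2340).
Verify against each original: 1173 mod 9 = 3, 1173 mod 4 = 1, 1173 mod 13 = 3, 1173 mod 5 = 3.

x ≡ 1173 (mod 2340).


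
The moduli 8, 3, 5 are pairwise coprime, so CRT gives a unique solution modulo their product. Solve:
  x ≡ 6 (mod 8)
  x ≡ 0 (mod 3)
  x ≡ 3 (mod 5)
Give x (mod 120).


Moduli 8, 3, 5 are pairwise coprime; by CRT there is a unique solution modulo M = 8 · 3 · 5 = 120.
Solve pairwise, accumulating the modulus:
  Start with x ≡ 6 (mod 8).
  Combine with x ≡ 0 (mod 3): since gcd(8, 3) = 1, we get a unique residue mod 24.
    Write x = 6 + 8·t and substitute into x ≡ 0 (mod 3): 8·t ≡ 0 − 6 = -6 (mod 3).
    Reduce coefficients mod 3: 2·t ≡ 0 (mod 3).
    The inverse of 2 mod 3 is 2 (since 2·2 = 4 = 1·3 + 1), so t ≡ 2·0 = 0 ≡ 0 (mod 3).
    Then x = 6 + 8·0 = 6, valid modulo lcm(8, 3) = 24: x ≡ 6 (mod 24).
  Combine with x ≡ 3 (mod 5): since gcd(24, 5) = 1, we get a unique residue mod 120.
    Write x = 6 + 24·t and substitute into x ≡ 3 (mod 5): 24·t ≡ 3 − 6 = -3 (mod 5).
    Reduce coefficients mod 5: 4·t ≡ 2 (mod 5).
    The inverse of 4 mod 5 is 4 (since 4·4 = 16 = 3·5 + 1), so t ≡ 4·2 = 8 ≡ 3 (mod 5).
    Then x = 6 + 24·3 = 78, valid modulo lcm(24, 5) = 120: x ≡ 78 (mod 120).
Verify: 78 mod 8 = 6 ✓, 78 mod 3 = 0 ✓, 78 mod 5 = 3 ✓.

x ≡ 78 (mod 120).


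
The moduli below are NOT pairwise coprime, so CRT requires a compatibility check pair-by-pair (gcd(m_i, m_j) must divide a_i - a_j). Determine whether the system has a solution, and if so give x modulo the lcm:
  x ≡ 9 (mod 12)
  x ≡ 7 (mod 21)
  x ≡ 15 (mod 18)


Moduli 12, 21, 18 are not pairwise coprime, so CRT works modulo lcm(m_i) when all pairwise compatibility conditions hold.
Pairwise compatibility: gcd(m_i, m_j) must divide a_i - a_j for every pair.
Merge one congruence at a time:
  Start: x ≡ 9 (mod 12).
  Combine with x ≡ 7 (mod 21): gcd(12, 21) = 3, and 7 - 9 = -2 is NOT divisible by 3.
    ⇒ system is inconsistent (no integer solution).

No solution (the system is inconsistent).


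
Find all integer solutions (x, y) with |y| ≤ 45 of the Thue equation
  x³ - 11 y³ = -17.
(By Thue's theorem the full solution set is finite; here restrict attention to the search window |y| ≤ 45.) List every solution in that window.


The equation is x³ - 11y³ = -17. For fixed y, x³ = 11·y³ − 17, so a solution requires the RHS to be a perfect cube.
Strategy: iterate y from -45 to 45, compute RHS = 11·y³ − 17, and check whether it is a (positive or negative) perfect cube.
Check small values of y:
  y = 0: RHS = -17 is not a perfect cube.
  y = 1: RHS = -6 is not a perfect cube.
  y = -1: RHS = -28 is not a perfect cube.
  y = 2: RHS = 71 is not a perfect cube.
  y = -2: RHS = -105 is not a perfect cube.
  y = 3: RHS = 280 is not a perfect cube.
  y = -3: RHS = -314 is not a perfect cube.
Continuing the search up to |y| = 45 finds no solutions either.
No (x, y) in the scanned range satisfies the equation.

No integer solutions with |y| ≤ 45.


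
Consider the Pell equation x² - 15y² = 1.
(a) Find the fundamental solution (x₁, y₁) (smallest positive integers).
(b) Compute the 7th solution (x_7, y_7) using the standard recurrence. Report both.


Step 1: Find the fundamental solution (x₁, y₁) of x² - 15y² = 1.
  Expand √15 as a continued fraction. a₀ = ⌊√15⌋ = 3; iterate m_{k+1} = d_k·a_k − m_k, d_{k+1} = (15 − m_{k+1}²)/d_k, a_{k+1} = ⌊(a₀ + m_{k+1})/d_{k+1}⌋ (starting m₀ = 0, d₀ = 1), with convergents p_k = a_k·p_{k-1} + p_{k-2}, q_k = a_k·q_{k-1} + q_{k-2} (p₋₁ = 1, q₋₁ = 0):
  k = 0: a₀ = 3; p₀/q₀ = 3/1; p₀² − 15·q₀² = 9 − 15 = -6.
  k = 1: m = 3, d = 6, a = ⌊(3 + 3)/6⌋ = 1; p/q = (1·3 + 1)/(1·1 + 0) = 4/1; p² − 15·q² = 16 − 15 = 1.
  The first convergent with p² − 15·q² = 1 gives the fundamental solution (x₁, y₁) = (4, 1).
Step 2: Apply the recurrence (x_{n+1}, y_{n+1}) = (x₁x_n + 15y₁y_n, x₁y_n + y₁x_n) repeatedly.
  From (x_1, y_1) = (4, 1): x_2 = 4·4 + 15·1·1 = 31; y_2 = 4·1 + 1·4 = 8.
  From (x_2, y_2) = (31, 8): x_3 = 4·31 + 15·1·8 = 244; y_3 = 4·8 + 1·31 = 63.
  From (x_3, y_3) = (244, 63): x_4 = 4·244 + 15·1·63 = 1921; y_4 = 4·63 + 1·244 = 496.
  From (x_4, y_4) = (1921, 496): x_5 = 4·1921 + 15·1·496 = 15124; y_5 = 4·496 + 1·1921 = 3905.
  From (x_5, y_5) = (15124, 3905): x_6 = 4·15124 + 15·1·3905 = 119071; y_6 = 4·3905 + 1·15124 = 30744.
  From (x_6, y_6) = (119071, 30744): x_7 = 4·119071 + 15·1·30744 = 937444; y_7 = 4·30744 + 1·119071 = 242047.
Step 3: Verify x_7² - 15·y_7² = 878801253136 - 878801253135 = 1 (should be 1). ✓

(x_1, y_1) = (4, 1); (x_7, y_7) = (937444, 242047).
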